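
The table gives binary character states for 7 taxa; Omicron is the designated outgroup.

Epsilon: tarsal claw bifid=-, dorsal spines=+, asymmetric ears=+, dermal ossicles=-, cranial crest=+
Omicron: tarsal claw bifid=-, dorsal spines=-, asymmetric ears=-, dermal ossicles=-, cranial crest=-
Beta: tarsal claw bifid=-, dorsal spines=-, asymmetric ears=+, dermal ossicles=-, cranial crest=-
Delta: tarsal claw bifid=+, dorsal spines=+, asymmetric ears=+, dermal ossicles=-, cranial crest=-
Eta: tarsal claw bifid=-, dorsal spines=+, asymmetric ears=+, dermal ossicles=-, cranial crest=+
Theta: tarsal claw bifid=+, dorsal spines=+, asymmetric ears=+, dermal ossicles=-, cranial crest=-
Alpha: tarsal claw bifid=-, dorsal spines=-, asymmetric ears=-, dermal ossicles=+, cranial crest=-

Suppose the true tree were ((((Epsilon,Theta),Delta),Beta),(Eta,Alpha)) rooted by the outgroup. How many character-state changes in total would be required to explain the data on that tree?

Map each character onto ((((Epsilon,Theta),Delta),Beta),(Eta,Alpha)) (rooted by Omicron) and count the minimum state changes it requires (Fitch parsimony):
tarsal claw bifid: 2; dorsal spines: 2; asymmetric ears: 2; dermal ossicles: 1; cranial crest: 2.
Total tree length = 9.

9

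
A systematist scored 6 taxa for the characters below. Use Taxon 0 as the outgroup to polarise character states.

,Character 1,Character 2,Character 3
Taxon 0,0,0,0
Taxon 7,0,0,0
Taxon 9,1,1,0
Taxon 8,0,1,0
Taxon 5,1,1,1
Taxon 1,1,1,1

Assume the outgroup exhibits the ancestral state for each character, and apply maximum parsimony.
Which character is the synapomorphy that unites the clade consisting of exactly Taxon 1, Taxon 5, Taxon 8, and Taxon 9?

The outgroup has state '0' for every character, so '1' is the derived state throughout.
Character 1 (derived state '1') is shared by Taxon 1, Taxon 5, and Taxon 9 — a synapomorphy uniting that clade.
Only Taxon 1, Taxon 5, Taxon 8, and Taxon 9 show the derived state '1' for Character 2, supporting them as a clade.
Character 3: derived state '1' in Taxon 1 and Taxon 5 only — synapomorphy for {Taxon 1, Taxon 5}.
Most parsimonious ingroup topology: (Taxon 7,((Taxon 9,(Taxon 5,Taxon 1)),Taxon 8)).
The clade {Taxon 1, Taxon 5, Taxon 8, Taxon 9} is supported by Character 2: its derived state '1' occurs in exactly those taxa and in no other taxon (including the outgroup).

Character 2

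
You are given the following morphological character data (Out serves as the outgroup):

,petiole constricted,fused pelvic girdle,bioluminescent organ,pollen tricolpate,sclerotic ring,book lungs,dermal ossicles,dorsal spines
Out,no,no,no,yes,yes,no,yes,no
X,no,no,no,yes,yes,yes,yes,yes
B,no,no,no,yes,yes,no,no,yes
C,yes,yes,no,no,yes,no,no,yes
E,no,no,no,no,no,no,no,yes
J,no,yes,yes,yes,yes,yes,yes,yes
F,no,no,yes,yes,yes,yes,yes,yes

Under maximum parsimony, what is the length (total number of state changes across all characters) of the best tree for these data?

9

Character polarity is set by the outgroup: the derived state is whichever differs from the outgroup's state, so for pollen tricolpate, sclerotic ring, dermal ossicles the derived state is 'no', and for the remaining characters it is 'yes'.
petiole constricted: derived state 'yes' in C only — an autapomorphy, so it tells us nothing about relationships among taxa.
fused pelvic girdle groups C and J, which is incompatible with the clades supported by the remaining characters; treating it as convergent (homoplasy) costs fewer steps than any alternative tree.
bioluminescent organ (derived state 'yes') is shared by F and J — a synapomorphy uniting that clade.
pollen tricolpate: derived state 'no' in C and E only — synapomorphy for {C, E}.
sclerotic ring (derived state 'no') is unique to E (autapomorphy; uninformative for grouping).
book lungs: derived state 'yes' in F, J, and X only — synapomorphy for {F, J, X}.
dermal ossicles: derived state 'no' in B, C, and E only — synapomorphy for {B, C, E}.
All ingroup taxa share the derived state 'yes' for dorsal spines; it defines the ingroup but does not resolve relationships within it.
Most parsimonious ingroup topology: (((J,F),X),((E,C),B)).
Changes per character on this tree: petiole constricted: 1; fused pelvic girdle: 2; bioluminescent organ: 1; pollen tricolpate: 1; sclerotic ring: 1; book lungs: 1; dermal ossicles: 1; dorsal spines: 1.
Total = 9.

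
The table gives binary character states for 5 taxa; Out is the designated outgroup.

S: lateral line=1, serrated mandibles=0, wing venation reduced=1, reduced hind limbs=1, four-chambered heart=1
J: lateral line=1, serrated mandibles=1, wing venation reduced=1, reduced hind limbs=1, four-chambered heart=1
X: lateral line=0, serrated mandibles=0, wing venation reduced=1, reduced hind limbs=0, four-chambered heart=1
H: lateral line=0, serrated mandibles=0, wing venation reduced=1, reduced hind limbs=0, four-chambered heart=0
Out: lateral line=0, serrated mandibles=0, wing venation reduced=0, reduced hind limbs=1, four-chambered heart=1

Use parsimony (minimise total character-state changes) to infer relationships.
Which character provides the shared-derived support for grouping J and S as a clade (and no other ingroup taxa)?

Character polarity is set by the outgroup: the derived state is whichever differs from the outgroup's state, so for reduced hind limbs, four-chambered heart the derived state is '0', and for the remaining characters it is '1'.
Only J and S show the derived state '1' for lateral line, supporting them as a clade.
serrated mandibles: derived state '1' in J only — an autapomorphy, so it tells us nothing about relationships among taxa.
All ingroup taxa share the derived state '1' for wing venation reduced; it defines the ingroup but does not resolve relationships within it.
Only H and X show the derived state '0' for reduced hind limbs, supporting them as a clade.
four-chambered heart: derived state '0' in H only — an autapomorphy, so it tells us nothing about relationships among taxa.
Most parsimonious ingroup topology: ((J,S),(X,H)).
The clade {J, S} is supported by lateral line: its derived state '1' occurs in exactly those taxa and in no other taxon (including the outgroup).

lateral line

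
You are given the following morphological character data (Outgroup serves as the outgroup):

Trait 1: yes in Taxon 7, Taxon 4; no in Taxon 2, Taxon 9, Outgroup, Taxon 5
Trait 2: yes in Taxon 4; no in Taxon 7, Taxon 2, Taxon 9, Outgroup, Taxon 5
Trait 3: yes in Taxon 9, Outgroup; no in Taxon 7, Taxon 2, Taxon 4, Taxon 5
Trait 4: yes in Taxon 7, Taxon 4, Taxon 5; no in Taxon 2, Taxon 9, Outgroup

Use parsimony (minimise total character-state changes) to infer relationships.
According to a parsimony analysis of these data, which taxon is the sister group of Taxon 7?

Character polarity is set by the outgroup: the derived state is whichever differs from the outgroup's state, so for Trait 3 the derived state is 'no', and for the remaining characters it is 'yes'.
Trait 1: derived state 'yes' in Taxon 4 and Taxon 7 only — synapomorphy for {Taxon 4, Taxon 7}.
Trait 2 (derived state 'yes') is unique to Taxon 4 (autapomorphy; uninformative for grouping).
Trait 3 (derived state 'no') is shared by Taxon 2, Taxon 4, Taxon 5, and Taxon 7 — a synapomorphy uniting that clade.
Trait 4: derived state 'yes' in Taxon 4, Taxon 5, and Taxon 7 only — synapomorphy for {Taxon 4, Taxon 5, Taxon 7}.
Most parsimonious ingroup topology: (Taxon 9,(((Taxon 4,Taxon 7),Taxon 5),Taxon 2)).
Taxon 7 and Taxon 4 form a cherry on this tree, so they are sister taxa.

Taxon 4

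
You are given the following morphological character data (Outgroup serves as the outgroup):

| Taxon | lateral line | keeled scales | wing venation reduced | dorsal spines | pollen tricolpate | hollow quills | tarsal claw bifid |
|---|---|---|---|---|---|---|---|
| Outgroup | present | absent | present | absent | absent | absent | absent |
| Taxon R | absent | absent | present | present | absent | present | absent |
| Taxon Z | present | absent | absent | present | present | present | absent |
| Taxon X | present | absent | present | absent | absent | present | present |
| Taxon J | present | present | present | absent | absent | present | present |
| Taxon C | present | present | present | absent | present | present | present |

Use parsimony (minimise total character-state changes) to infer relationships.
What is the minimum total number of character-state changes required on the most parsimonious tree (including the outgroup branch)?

Character polarity is set by the outgroup: the derived state is whichever differs from the outgroup's state, so for lateral line, wing venation reduced the derived state is 'absent', and for the remaining characters it is 'present'.
lateral line: derived state 'absent' in Taxon R only — an autapomorphy, so it tells us nothing about relationships among taxa.
keeled scales: derived state 'present' in Taxon C and Taxon J only — synapomorphy for {Taxon C, Taxon J}.
wing venation reduced (derived state 'absent') is unique to Taxon Z (autapomorphy; uninformative for grouping).
Only Taxon R and Taxon Z show the derived state 'present' for dorsal spines, supporting them as a clade.
pollen tricolpate groups Taxon C and Taxon Z, which is incompatible with the clades supported by the remaining characters; treating it as convergent (homoplasy) costs fewer steps than any alternative tree.
All ingroup taxa share the derived state 'present' for hollow quills; it defines the ingroup but does not resolve relationships within it.
Only Taxon C, Taxon J, and Taxon X show the derived state 'present' for tarsal claw bifid, supporting them as a clade.
Most parsimonious ingroup topology: ((Taxon R,Taxon Z),(Taxon X,(Taxon J,Taxon C))).
Changes per character on this tree: lateral line: 1; keeled scales: 1; wing venation reduced: 1; dorsal spines: 1; pollen tricolpate: 2; hollow quills: 1; tarsal claw bifid: 1.
Total = 8.

8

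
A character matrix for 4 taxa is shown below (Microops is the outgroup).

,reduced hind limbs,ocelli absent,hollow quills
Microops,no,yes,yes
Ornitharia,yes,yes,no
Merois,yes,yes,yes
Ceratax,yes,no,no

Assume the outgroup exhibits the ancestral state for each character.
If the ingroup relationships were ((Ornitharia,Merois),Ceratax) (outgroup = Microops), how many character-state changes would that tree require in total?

4

Map each character onto ((Ornitharia,Merois),Ceratax) (rooted by Microops) and count the minimum state changes it requires (Fitch parsimony):
reduced hind limbs: 1; ocelli absent: 1; hollow quills: 2.
Total tree length = 4.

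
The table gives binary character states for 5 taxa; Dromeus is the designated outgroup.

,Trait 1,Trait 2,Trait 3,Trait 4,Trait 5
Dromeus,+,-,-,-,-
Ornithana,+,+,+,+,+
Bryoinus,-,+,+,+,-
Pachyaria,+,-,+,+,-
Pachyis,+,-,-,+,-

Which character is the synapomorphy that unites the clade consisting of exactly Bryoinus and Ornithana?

Character polarity is set by the outgroup: the derived state is whichever differs from the outgroup's state, so for Trait 1 the derived state is '-', and for the remaining characters it is '+'.
Trait 1: derived state '-' in Bryoinus only — an autapomorphy, so it tells us nothing about relationships among taxa.
Trait 2 (derived state '+') is shared by Bryoinus and Ornithana — a synapomorphy uniting that clade.
Trait 3: derived state '+' in Bryoinus, Ornithana, and Pachyaria only — synapomorphy for {Bryoinus, Ornithana, Pachyaria}.
All ingroup taxa share the derived state '+' for Trait 4; it defines the ingroup but does not resolve relationships within it.
Trait 5: derived state '+' in Ornithana only — an autapomorphy, so it tells us nothing about relationships among taxa.
Most parsimonious ingroup topology: (((Ornithana,Bryoinus),Pachyaria),Pachyis).
The clade {Bryoinus, Ornithana} is supported by Trait 2: its derived state '+' occurs in exactly those taxa and in no other taxon (including the outgroup).

Trait 2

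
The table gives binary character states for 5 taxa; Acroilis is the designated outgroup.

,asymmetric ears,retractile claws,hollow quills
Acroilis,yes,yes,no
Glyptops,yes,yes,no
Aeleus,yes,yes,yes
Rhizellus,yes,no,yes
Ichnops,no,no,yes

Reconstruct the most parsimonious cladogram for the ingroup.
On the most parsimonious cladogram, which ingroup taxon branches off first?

Character polarity is set by the outgroup: the derived state is whichever differs from the outgroup's state, so for asymmetric ears, retractile claws the derived state is 'no', and for the remaining characters it is 'yes'.
asymmetric ears: derived state 'no' in Ichnops only — an autapomorphy, so it tells us nothing about relationships among taxa.
Only Ichnops and Rhizellus show the derived state 'no' for retractile claws, supporting them as a clade.
hollow quills (derived state 'yes') is shared by Aeleus, Ichnops, and Rhizellus — a synapomorphy uniting that clade.
Most parsimonious ingroup topology: (Glyptops,(Aeleus,(Rhizellus,Ichnops))).
Glyptops is sister to the clade containing all other ingroup taxa, so it is the earliest-diverging (most basal) ingroup lineage.

Glyptops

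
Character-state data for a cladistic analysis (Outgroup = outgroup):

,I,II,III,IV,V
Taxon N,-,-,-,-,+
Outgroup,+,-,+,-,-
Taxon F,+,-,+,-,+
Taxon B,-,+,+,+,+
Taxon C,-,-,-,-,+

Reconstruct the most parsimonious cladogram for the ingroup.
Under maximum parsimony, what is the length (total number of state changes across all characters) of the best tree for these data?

5

Character polarity is set by the outgroup: the derived state is whichever differs from the outgroup's state, so for I, III the derived state is '-', and for the remaining characters it is '+'.
Only Taxon B, Taxon C, and Taxon N show the derived state '-' for I, supporting them as a clade.
II (derived state '+') is unique to Taxon B (autapomorphy; uninformative for grouping).
III (derived state '-') is shared by Taxon C and Taxon N — a synapomorphy uniting that clade.
IV: derived state '+' in Taxon B only — an autapomorphy, so it tells us nothing about relationships among taxa.
V (derived state '+') is shared by all ingroup taxa — unites the whole ingroup.
Most parsimonious ingroup topology: (Taxon F,(Taxon B,(Taxon N,Taxon C))).
Changes per character on this tree: I: 1; II: 1; III: 1; IV: 1; V: 1.
Total = 5.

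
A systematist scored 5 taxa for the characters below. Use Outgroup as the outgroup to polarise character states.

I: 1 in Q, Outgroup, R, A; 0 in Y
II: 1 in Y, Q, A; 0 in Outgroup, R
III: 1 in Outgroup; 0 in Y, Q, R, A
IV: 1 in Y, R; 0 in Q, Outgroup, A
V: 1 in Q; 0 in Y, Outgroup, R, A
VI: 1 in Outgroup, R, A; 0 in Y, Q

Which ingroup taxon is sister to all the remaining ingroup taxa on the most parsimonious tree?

Character polarity is set by the outgroup: the derived state is whichever differs from the outgroup's state, so for I, III, VI the derived state is '0', and for the remaining characters it is '1'.
I: derived state '0' in Y only — an autapomorphy, so it tells us nothing about relationships among taxa.
II: derived state '1' in A, Q, and Y only — synapomorphy for {A, Q, Y}.
All ingroup taxa share the derived state '0' for III; it defines the ingroup but does not resolve relationships within it.
IV groups R and Y, which is incompatible with the clades supported by the remaining characters; treating it as convergent (homoplasy) costs fewer steps than any alternative tree.
V: derived state '1' in Q only — an autapomorphy, so it tells us nothing about relationships among taxa.
Only Q and Y show the derived state '0' for VI, supporting them as a clade.
Most parsimonious ingroup topology: (R,((Y,Q),A)).
R is sister to the clade containing all other ingroup taxa, so it is the earliest-diverging (most basal) ingroup lineage.

R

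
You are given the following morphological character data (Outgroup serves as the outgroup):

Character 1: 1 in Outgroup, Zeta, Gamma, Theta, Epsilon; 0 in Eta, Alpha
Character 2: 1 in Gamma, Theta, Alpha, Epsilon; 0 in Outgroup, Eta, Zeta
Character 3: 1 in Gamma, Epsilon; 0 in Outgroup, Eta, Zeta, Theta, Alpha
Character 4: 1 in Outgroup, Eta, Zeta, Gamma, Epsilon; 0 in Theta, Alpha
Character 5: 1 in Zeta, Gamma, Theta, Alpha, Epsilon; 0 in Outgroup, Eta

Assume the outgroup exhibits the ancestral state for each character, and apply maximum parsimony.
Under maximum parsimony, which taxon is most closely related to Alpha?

Theta

Character polarity is set by the outgroup: the derived state is whichever differs from the outgroup's state, so for Character 1, Character 4 the derived state is '0', and for the remaining characters it is '1'.
Character 1 (state '0') occurs in Alpha and Eta but conflicts with the nesting implied by the other characters — most parsimoniously interpreted as homoplasy.
Character 2 (derived state '1') is shared by Alpha, Epsilon, Gamma, and Theta — a synapomorphy uniting that clade.
Character 3 (derived state '1') is shared by Epsilon and Gamma — a synapomorphy uniting that clade.
Character 4: derived state '0' in Alpha and Theta only — synapomorphy for {Alpha, Theta}.
Character 5 (derived state '1') is shared by Alpha, Epsilon, Gamma, Theta, and Zeta — a synapomorphy uniting that clade.
Most parsimonious ingroup topology: (Eta,(Zeta,((Gamma,Epsilon),(Theta,Alpha)))).
Alpha and Theta form a cherry on this tree, so they are sister taxa.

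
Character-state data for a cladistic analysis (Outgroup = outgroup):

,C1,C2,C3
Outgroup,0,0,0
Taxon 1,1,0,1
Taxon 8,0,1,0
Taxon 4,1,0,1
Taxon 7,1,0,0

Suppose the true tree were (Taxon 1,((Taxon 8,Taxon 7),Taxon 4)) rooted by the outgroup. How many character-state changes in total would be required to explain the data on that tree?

5

Map each character onto (Taxon 1,((Taxon 8,Taxon 7),Taxon 4)) (rooted by Outgroup) and count the minimum state changes it requires (Fitch parsimony):
C1: 2; C2: 1; C3: 2.
Total tree length = 5.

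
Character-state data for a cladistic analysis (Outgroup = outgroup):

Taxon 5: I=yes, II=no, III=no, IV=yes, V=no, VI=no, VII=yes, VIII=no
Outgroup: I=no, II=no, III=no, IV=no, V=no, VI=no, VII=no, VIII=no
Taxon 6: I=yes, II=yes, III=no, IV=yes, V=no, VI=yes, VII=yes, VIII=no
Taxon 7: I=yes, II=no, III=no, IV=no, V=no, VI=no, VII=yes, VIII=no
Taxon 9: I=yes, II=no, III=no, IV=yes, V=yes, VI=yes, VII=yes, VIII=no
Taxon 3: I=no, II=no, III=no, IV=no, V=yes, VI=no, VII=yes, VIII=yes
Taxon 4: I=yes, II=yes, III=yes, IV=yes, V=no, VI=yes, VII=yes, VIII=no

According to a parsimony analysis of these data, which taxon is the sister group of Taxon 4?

Taxon 6

The outgroup has state 'no' for every character, so 'yes' is the derived state throughout.
I: derived state 'yes' in Taxon 4, Taxon 5, Taxon 6, Taxon 7, and Taxon 9 only — synapomorphy for {Taxon 4, Taxon 5, Taxon 6, Taxon 7, Taxon 9}.
II: derived state 'yes' in Taxon 4 and Taxon 6 only — synapomorphy for {Taxon 4, Taxon 6}.
III (derived state 'yes') is unique to Taxon 4 (autapomorphy; uninformative for grouping).
Only Taxon 4, Taxon 5, Taxon 6, and Taxon 9 show the derived state 'yes' for IV, supporting them as a clade.
V (state 'yes') occurs in Taxon 3 and Taxon 9 but conflicts with the nesting implied by the other characters — most parsimoniously interpreted as homoplasy.
Only Taxon 4, Taxon 6, and Taxon 9 show the derived state 'yes' for VI, supporting them as a clade.
All ingroup taxa share the derived state 'yes' for VII; it defines the ingroup but does not resolve relationships within it.
VIII (derived state 'yes') is unique to Taxon 3 (autapomorphy; uninformative for grouping).
Most parsimonious ingroup topology: ((Taxon 7,(Taxon 5,((Taxon 6,Taxon 4),Taxon 9))),Taxon 3).
Taxon 4 and Taxon 6 form a cherry on this tree, so they are sister taxa.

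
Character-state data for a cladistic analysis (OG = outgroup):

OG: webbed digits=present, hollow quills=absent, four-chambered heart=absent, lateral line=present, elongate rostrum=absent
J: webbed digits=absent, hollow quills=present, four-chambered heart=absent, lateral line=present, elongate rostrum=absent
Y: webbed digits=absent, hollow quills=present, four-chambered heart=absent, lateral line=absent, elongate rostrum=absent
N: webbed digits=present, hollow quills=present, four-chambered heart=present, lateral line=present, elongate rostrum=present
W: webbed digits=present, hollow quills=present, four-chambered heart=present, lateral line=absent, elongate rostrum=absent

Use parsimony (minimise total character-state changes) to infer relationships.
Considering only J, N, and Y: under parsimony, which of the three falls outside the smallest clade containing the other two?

N

Character polarity is set by the outgroup: the derived state is whichever differs from the outgroup's state, so for webbed digits, lateral line the derived state is 'absent', and for the remaining characters it is 'present'.
webbed digits: derived state 'absent' in J and Y only — synapomorphy for {J, Y}.
All ingroup taxa share the derived state 'present' for hollow quills; it defines the ingroup but does not resolve relationships within it.
Only N and W show the derived state 'present' for four-chambered heart, supporting them as a clade.
lateral line groups W and Y, which is incompatible with the clades supported by the remaining characters; treating it as convergent (homoplasy) costs fewer steps than any alternative tree.
elongate rostrum (derived state 'present') is unique to N (autapomorphy; uninformative for grouping).
Most parsimonious ingroup topology: ((J,Y),(N,W)).
J and Y share a more recent common ancestor with each other than either does with N, so N is the least closely related of the three.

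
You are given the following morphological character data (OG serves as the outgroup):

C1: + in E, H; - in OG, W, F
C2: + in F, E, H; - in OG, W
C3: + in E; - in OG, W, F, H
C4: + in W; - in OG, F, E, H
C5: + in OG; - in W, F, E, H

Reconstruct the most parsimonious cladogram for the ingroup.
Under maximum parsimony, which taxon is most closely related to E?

Character polarity is set by the outgroup: the derived state is whichever differs from the outgroup's state, so for C5 the derived state is '-', and for the remaining characters it is '+'.
C1: derived state '+' in E and H only — synapomorphy for {E, H}.
C2: derived state '+' in E, F, and H only — synapomorphy for {E, F, H}.
C3 (derived state '+') is unique to E (autapomorphy; uninformative for grouping).
C4 (derived state '+') is unique to W (autapomorphy; uninformative for grouping).
C5 (derived state '-') is shared by all ingroup taxa — unites the whole ingroup.
Most parsimonious ingroup topology: (W,(F,(E,H))).
E and H form a cherry on this tree, so they are sister taxa.

H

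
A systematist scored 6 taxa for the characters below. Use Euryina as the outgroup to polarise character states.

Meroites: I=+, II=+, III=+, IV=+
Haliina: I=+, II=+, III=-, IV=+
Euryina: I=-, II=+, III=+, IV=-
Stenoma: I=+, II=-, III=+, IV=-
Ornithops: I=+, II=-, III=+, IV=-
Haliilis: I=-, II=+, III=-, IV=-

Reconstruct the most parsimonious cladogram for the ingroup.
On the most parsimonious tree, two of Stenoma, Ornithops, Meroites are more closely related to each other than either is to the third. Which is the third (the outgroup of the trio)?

Meroites

Character polarity is set by the outgroup: the derived state is whichever differs from the outgroup's state, so for II, III the derived state is '-', and for the remaining characters it is '+'.
Only Haliina, Meroites, Ornithops, and Stenoma show the derived state '+' for I, supporting them as a clade.
Only Ornithops and Stenoma show the derived state '-' for II, supporting them as a clade.
III (state '-') occurs in Haliilis and Haliina but conflicts with the nesting implied by the other characters — most parsimoniously interpreted as homoplasy.
IV (derived state '+') is shared by Haliina and Meroites — a synapomorphy uniting that clade.
Most parsimonious ingroup topology: (((Meroites,Haliina),(Stenoma,Ornithops)),Haliilis).
Ornithops and Stenoma share a more recent common ancestor with each other than either does with Meroites, so Meroites is the least closely related of the three.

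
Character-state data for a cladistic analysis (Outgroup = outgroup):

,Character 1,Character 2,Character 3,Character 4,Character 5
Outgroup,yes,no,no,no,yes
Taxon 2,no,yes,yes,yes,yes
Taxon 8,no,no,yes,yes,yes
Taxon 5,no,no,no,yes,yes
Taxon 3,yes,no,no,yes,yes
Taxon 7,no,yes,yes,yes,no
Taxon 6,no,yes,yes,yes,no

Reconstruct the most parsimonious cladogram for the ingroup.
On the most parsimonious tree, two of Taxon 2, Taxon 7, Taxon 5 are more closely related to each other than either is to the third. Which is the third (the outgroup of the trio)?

Taxon 5

Character polarity is set by the outgroup: the derived state is whichever differs from the outgroup's state, so for Character 1, Character 5 the derived state is 'no', and for the remaining characters it is 'yes'.
Character 1: derived state 'no' in Taxon 2, Taxon 5, Taxon 6, Taxon 7, and Taxon 8 only — synapomorphy for {Taxon 2, Taxon 5, Taxon 6, Taxon 7, Taxon 8}.
Only Taxon 2, Taxon 6, and Taxon 7 show the derived state 'yes' for Character 2, supporting them as a clade.
Only Taxon 2, Taxon 6, Taxon 7, and Taxon 8 show the derived state 'yes' for Character 3, supporting them as a clade.
Character 4 (derived state 'yes') is shared by all ingroup taxa — unites the whole ingroup.
Only Taxon 6 and Taxon 7 show the derived state 'no' for Character 5, supporting them as a clade.
Most parsimonious ingroup topology: ((((Taxon 2,(Taxon 7,Taxon 6)),Taxon 8),Taxon 5),Taxon 3).
Taxon 2 and Taxon 7 share a more recent common ancestor with each other than either does with Taxon 5, so Taxon 5 is the least closely related of the three.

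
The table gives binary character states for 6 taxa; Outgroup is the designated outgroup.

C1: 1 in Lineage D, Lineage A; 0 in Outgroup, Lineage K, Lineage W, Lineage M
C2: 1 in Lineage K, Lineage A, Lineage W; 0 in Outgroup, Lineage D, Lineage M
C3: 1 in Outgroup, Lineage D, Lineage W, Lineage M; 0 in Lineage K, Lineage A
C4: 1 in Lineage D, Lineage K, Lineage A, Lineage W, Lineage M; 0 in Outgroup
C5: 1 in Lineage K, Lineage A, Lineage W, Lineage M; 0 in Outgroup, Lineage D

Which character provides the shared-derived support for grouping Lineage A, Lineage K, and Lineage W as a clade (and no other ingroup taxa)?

Character polarity is set by the outgroup: the derived state is whichever differs from the outgroup's state, so for C3 the derived state is '0', and for the remaining characters it is '1'.
C1 (state '1') occurs in Lineage A and Lineage D but conflicts with the nesting implied by the other characters — most parsimoniously interpreted as homoplasy.
C2 (derived state '1') is shared by Lineage A, Lineage K, and Lineage W — a synapomorphy uniting that clade.
C3 (derived state '0') is shared by Lineage A and Lineage K — a synapomorphy uniting that clade.
C4 (derived state '1') is shared by all ingroup taxa — unites the whole ingroup.
C5 (derived state '1') is shared by Lineage A, Lineage K, Lineage M, and Lineage W — a synapomorphy uniting that clade.
Most parsimonious ingroup topology: (Lineage D,(((Lineage K,Lineage A),Lineage W),Lineage M)).
The clade {Lineage A, Lineage K, Lineage W} is supported by C2: its derived state '1' occurs in exactly those taxa and in no other taxon (including the outgroup).

C2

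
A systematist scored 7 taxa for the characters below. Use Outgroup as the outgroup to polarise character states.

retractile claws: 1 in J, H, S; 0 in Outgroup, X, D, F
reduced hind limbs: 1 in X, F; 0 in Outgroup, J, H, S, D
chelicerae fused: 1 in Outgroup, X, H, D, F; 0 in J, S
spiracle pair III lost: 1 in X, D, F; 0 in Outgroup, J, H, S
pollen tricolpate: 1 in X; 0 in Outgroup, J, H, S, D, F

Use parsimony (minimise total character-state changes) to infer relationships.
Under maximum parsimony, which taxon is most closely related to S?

J

Character polarity is set by the outgroup: the derived state is whichever differs from the outgroup's state, so for chelicerae fused the derived state is '0', and for the remaining characters it is '1'.
retractile claws: derived state '1' in H, J, and S only — synapomorphy for {H, J, S}.
reduced hind limbs (derived state '1') is shared by F and X — a synapomorphy uniting that clade.
chelicerae fused: derived state '0' in J and S only — synapomorphy for {J, S}.
spiracle pair III lost (derived state '1') is shared by D, F, and X — a synapomorphy uniting that clade.
pollen tricolpate (derived state '1') is unique to X (autapomorphy; uninformative for grouping).
Most parsimonious ingroup topology: (((X,F),D),((J,S),H)).
S and J form a cherry on this tree, so they are sister taxa.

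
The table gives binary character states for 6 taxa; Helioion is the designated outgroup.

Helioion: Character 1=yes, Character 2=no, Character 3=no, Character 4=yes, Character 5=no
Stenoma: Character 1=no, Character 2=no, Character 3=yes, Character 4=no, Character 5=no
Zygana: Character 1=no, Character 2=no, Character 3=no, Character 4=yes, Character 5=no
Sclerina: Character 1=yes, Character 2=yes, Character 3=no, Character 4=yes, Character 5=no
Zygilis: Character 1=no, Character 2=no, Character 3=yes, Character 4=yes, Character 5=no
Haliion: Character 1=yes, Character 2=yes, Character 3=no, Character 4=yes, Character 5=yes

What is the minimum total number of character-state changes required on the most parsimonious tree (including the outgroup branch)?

5

Character polarity is set by the outgroup: the derived state is whichever differs from the outgroup's state, so for Character 1, Character 4 the derived state is 'no', and for the remaining characters it is 'yes'.
Character 1 (derived state 'no') is shared by Stenoma, Zygana, and Zygilis — a synapomorphy uniting that clade.
Character 2 (derived state 'yes') is shared by Haliion and Sclerina — a synapomorphy uniting that clade.
Character 3 (derived state 'yes') is shared by Stenoma and Zygilis — a synapomorphy uniting that clade.
Character 4: derived state 'no' in Stenoma only — an autapomorphy, so it tells us nothing about relationships among taxa.
Character 5: derived state 'yes' in Haliion only — an autapomorphy, so it tells us nothing about relationships among taxa.
Most parsimonious ingroup topology: (((Stenoma,Zygilis),Zygana),(Sclerina,Haliion)).
Changes per character on this tree: Character 1: 1; Character 2: 1; Character 3: 1; Character 4: 1; Character 5: 1.
Total = 5.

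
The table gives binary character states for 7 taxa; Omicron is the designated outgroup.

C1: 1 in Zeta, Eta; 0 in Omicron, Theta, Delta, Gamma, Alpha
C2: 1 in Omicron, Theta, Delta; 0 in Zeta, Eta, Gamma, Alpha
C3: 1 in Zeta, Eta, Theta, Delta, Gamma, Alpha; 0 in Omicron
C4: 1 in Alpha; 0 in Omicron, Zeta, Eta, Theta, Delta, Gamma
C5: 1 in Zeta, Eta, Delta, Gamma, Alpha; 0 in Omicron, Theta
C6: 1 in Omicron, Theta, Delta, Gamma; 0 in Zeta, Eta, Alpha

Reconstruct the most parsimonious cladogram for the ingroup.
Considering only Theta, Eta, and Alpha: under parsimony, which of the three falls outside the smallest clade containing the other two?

Character polarity is set by the outgroup: the derived state is whichever differs from the outgroup's state, so for C2, C6 the derived state is '0', and for the remaining characters it is '1'.
Only Eta and Zeta show the derived state '1' for C1, supporting them as a clade.
C2 (derived state '0') is shared by Alpha, Eta, Gamma, and Zeta — a synapomorphy uniting that clade.
C3 (derived state '1') is shared by all ingroup taxa — unites the whole ingroup.
C4 (derived state '1') is unique to Alpha (autapomorphy; uninformative for grouping).
C5: derived state '1' in Alpha, Delta, Eta, Gamma, and Zeta only — synapomorphy for {Alpha, Delta, Eta, Gamma, Zeta}.
Only Alpha, Eta, and Zeta show the derived state '0' for C6, supporting them as a clade.
Most parsimonious ingroup topology: (((((Zeta,Eta),Alpha),Gamma),Delta),Theta).
Alpha and Eta share a more recent common ancestor with each other than either does with Theta, so Theta is the least closely related of the three.

Theta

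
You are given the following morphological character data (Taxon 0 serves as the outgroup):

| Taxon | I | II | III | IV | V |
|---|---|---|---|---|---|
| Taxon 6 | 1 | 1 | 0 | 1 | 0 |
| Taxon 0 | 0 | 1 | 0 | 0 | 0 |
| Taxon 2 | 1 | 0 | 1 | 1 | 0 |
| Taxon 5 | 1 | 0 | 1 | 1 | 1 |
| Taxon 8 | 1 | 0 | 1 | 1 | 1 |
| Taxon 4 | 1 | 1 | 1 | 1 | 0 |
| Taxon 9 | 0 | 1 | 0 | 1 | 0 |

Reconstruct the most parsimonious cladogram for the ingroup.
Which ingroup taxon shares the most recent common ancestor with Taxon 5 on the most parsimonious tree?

Character polarity is set by the outgroup: the derived state is whichever differs from the outgroup's state, so for II the derived state is '0', and for the remaining characters it is '1'.
Only Taxon 2, Taxon 4, Taxon 5, Taxon 6, and Taxon 8 show the derived state '1' for I, supporting them as a clade.
II (derived state '0') is shared by Taxon 2, Taxon 5, and Taxon 8 — a synapomorphy uniting that clade.
III: derived state '1' in Taxon 2, Taxon 4, Taxon 5, and Taxon 8 only — synapomorphy for {Taxon 2, Taxon 4, Taxon 5, Taxon 8}.
All ingroup taxa share the derived state '1' for IV; it defines the ingroup but does not resolve relationships within it.
Only Taxon 5 and Taxon 8 show the derived state '1' for V, supporting them as a clade.
Most parsimonious ingroup topology: (((Taxon 4,((Taxon 8,Taxon 5),Taxon 2)),Taxon 6),Taxon 9).
Taxon 5 and Taxon 8 form a cherry on this tree, so they are sister taxa.

Taxon 8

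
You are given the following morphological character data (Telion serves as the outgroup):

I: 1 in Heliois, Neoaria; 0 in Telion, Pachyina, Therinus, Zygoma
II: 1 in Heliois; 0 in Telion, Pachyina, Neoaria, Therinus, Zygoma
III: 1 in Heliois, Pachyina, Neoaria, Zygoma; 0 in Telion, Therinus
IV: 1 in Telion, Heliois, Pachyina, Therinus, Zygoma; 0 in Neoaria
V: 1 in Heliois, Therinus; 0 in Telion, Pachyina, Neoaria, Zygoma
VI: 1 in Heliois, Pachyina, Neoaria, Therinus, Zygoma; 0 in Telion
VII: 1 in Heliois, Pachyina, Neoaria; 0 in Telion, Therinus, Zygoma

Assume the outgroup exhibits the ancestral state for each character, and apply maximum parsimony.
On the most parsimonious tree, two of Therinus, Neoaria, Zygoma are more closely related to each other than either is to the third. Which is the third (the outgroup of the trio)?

Character polarity is set by the outgroup: the derived state is whichever differs from the outgroup's state, so for IV the derived state is '0', and for the remaining characters it is '1'.
I: derived state '1' in Heliois and Neoaria only — synapomorphy for {Heliois, Neoaria}.
II: derived state '1' in Heliois only — an autapomorphy, so it tells us nothing about relationships among taxa.
III: derived state '1' in Heliois, Neoaria, Pachyina, and Zygoma only — synapomorphy for {Heliois, Neoaria, Pachyina, Zygoma}.
IV (derived state '0') is unique to Neoaria (autapomorphy; uninformative for grouping).
V (state '1') occurs in Heliois and Therinus but conflicts with the nesting implied by the other characters — most parsimoniously interpreted as homoplasy.
All ingroup taxa share the derived state '1' for VI; it defines the ingroup but does not resolve relationships within it.
Only Heliois, Neoaria, and Pachyina show the derived state '1' for VII, supporting them as a clade.
Most parsimonious ingroup topology: ((((Heliois,Neoaria),Pachyina),Zygoma),Therinus).
Zygoma and Neoaria share a more recent common ancestor with each other than either does with Therinus, so Therinus is the least closely related of the three.

Therinus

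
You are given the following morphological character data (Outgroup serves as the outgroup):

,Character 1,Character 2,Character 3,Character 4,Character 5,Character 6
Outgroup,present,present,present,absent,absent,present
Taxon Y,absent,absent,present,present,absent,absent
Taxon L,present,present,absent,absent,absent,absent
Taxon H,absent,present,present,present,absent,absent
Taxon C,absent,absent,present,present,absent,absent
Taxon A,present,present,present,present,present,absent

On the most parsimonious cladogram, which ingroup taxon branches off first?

Taxon L

Character polarity is set by the outgroup: the derived state is whichever differs from the outgroup's state, so for Character 1, Character 2, Character 3, Character 6 the derived state is 'absent', and for the remaining characters it is 'present'.
Character 1: derived state 'absent' in Taxon C, Taxon H, and Taxon Y only — synapomorphy for {Taxon C, Taxon H, Taxon Y}.
Character 2 (derived state 'absent') is shared by Taxon C and Taxon Y — a synapomorphy uniting that clade.
Character 3 (derived state 'absent') is unique to Taxon L (autapomorphy; uninformative for grouping).
Only Taxon A, Taxon C, Taxon H, and Taxon Y show the derived state 'present' for Character 4, supporting them as a clade.
Character 5: derived state 'present' in Taxon A only — an autapomorphy, so it tells us nothing about relationships among taxa.
Character 6 (derived state 'absent') is shared by all ingroup taxa — unites the whole ingroup.
Most parsimonious ingroup topology: ((((Taxon Y,Taxon C),Taxon H),Taxon A),Taxon L).
Taxon L is sister to the clade containing all other ingroup taxa, so it is the earliest-diverging (most basal) ingroup lineage.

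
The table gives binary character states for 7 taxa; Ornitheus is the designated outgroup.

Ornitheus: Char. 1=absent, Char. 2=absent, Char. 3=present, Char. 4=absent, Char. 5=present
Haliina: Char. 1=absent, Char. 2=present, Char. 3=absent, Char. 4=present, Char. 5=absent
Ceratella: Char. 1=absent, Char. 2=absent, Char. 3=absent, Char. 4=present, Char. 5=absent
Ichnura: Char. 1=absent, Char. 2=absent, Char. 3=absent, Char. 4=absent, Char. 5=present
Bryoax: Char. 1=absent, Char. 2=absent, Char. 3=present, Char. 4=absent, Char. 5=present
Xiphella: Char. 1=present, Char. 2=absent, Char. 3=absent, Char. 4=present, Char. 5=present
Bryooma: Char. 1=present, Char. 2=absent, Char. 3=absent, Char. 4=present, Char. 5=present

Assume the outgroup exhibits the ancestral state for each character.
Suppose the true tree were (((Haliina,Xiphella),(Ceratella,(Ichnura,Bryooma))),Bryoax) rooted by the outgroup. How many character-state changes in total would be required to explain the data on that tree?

Map each character onto (((Haliina,Xiphella),(Ceratella,(Ichnura,Bryooma))),Bryoax) (rooted by Ornitheus) and count the minimum state changes it requires (Fitch parsimony):
Char. 1: 2; Char. 2: 1; Char. 3: 1; Char. 4: 2; Char. 5: 2.
Total tree length = 8.

8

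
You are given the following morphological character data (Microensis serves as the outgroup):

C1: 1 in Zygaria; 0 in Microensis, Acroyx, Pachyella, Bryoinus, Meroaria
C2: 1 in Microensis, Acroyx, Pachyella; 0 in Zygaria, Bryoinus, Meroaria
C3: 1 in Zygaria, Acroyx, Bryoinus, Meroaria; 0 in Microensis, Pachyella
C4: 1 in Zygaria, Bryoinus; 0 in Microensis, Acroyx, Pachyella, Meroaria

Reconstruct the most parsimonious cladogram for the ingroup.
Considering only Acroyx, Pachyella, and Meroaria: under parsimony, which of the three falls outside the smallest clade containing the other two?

Pachyella

Character polarity is set by the outgroup: the derived state is whichever differs from the outgroup's state, so for C2 the derived state is '0', and for the remaining characters it is '1'.
C1: derived state '1' in Zygaria only — an autapomorphy, so it tells us nothing about relationships among taxa.
C2: derived state '0' in Bryoinus, Meroaria, and Zygaria only — synapomorphy for {Bryoinus, Meroaria, Zygaria}.
C3: derived state '1' in Acroyx, Bryoinus, Meroaria, and Zygaria only — synapomorphy for {Acroyx, Bryoinus, Meroaria, Zygaria}.
Only Bryoinus and Zygaria show the derived state '1' for C4, supporting them as a clade.
Most parsimonious ingroup topology: ((((Zygaria,Bryoinus),Meroaria),Acroyx),Pachyella).
Meroaria and Acroyx share a more recent common ancestor with each other than either does with Pachyella, so Pachyella is the least closely related of the three.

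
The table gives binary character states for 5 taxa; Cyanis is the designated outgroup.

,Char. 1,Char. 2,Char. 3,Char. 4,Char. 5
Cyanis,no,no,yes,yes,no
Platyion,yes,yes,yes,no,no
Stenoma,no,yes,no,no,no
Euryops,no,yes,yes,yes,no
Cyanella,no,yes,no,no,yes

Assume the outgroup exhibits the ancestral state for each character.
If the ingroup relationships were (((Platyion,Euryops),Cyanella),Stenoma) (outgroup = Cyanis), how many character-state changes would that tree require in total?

7

Map each character onto (((Platyion,Euryops),Cyanella),Stenoma) (rooted by Cyanis) and count the minimum state changes it requires (Fitch parsimony):
Char. 1: 1; Char. 2: 1; Char. 3: 2; Char. 4: 2; Char. 5: 1.
Total tree length = 7.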